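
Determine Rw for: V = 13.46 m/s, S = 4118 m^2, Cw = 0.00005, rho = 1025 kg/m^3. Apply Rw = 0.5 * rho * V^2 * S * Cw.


Formula: Rw = 0.5 * rho * V^2 * S * Cw
Step 1 — V^2 = 13.46^2 = 181.1716
Step 2 — 0.5 * rho * V^2 = 0.5 * 1025 * 181.1716 = 92850.445
Step 3 — Rw = 92850.445 * 4118 * 0.00005 ≈ 19118 N (5 s.f.)

19118 N


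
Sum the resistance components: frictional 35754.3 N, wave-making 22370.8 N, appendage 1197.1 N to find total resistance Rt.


Formula: Rt = Rf + Rw + Ra
Substituting: Rt = 35754.3 + 22370.8 + 1197.1
Result: Rt = 59322.2 N

59322.2 N


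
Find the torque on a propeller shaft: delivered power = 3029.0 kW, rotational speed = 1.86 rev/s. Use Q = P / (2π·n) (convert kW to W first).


Formula: Q = P_W / (2 * pi * n)
Step 1 — P_W = 3029.0 kW * 1000 = 3029000.0 W
Step 2 — 2 * pi * n = 2 * pi * 1.86 = 11.686725
Step 3 — Q = 3029000.0 / 11.686725 ≈ 259180 N·m (5 s.f.)

259180 N·m


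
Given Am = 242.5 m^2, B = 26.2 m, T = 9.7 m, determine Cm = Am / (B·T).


Formula: Cm = Am / (B * T)
Step 1 — B * T = 26.2 * 9.7 = 254.14 m^2
Step 2 — Cm = 242.5 / 254.14 ≈ 0.95420 (5 s.f.)

0.95420


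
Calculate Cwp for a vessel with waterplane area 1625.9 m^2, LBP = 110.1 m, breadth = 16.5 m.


Formula: Cwp = Aw / (L * B)
Step 1 — L * B = 110.1 * 16.5 = 1816.65 m^2
Step 2 — Cwp = 1625.9 / 1816.65 ≈ 0.89500 (5 s.f.)

0.89500


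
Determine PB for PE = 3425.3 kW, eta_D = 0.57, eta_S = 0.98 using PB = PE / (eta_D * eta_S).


Formula: PB = PE / (eta_D * eta_S)
Step 1 — combined efficiency = eta_D * eta_S = 0.57 * 0.98 = 0.5586
Step 2 — PB = 3425.3 / 0.5586 ≈ 6131.9 kW (5 s.f.)

6131.9 kW


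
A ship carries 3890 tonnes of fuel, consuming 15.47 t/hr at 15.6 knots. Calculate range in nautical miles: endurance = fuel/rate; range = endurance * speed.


Formula: endurance = fuel / rate; range = endurance * speed
Step 1 — endurance = 3890 / 15.47 = 251.4544 hours
Step 2 — range = 251.4544 * 15.6 ≈ 3922.7 nautical miles (5 s.f.)

3922.7 NM


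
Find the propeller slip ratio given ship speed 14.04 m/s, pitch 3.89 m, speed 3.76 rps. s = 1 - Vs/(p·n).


Formula: s = 1 - Vs / (p * n)
Step 1 — p * n = 3.89 * 3.76 = 14.6264
Step 2 — Vs / (p*n) = 14.04 / 14.6264 = 0.959908 (6 d.p.)
Step 3 — s = 1 - 0.959908 = 0.040092

0.040092


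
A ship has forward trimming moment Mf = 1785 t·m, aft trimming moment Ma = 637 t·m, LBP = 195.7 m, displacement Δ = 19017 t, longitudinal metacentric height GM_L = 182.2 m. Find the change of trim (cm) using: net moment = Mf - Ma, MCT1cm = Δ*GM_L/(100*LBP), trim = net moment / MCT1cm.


Formula: net trimming moment = Mf - Ma; MCT1cm = Δ*GM_L/(100*LBP); trim = net moment / MCT1cm
Step 1 — net trimming moment = 1785 - 637 = 1148 t·m
Step 2 — MCT1cm = 19017 * 182.2 / (100 * 195.7) = 177.0515 t·m/cm
Step 3 — trim = 1148 / 177.0515 ≈ 6.4840 cm (5 s.f.)

6.4840 cm


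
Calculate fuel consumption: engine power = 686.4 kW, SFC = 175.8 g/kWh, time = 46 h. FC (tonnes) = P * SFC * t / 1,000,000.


Formula: FC (tonnes) = P * SFC * t / 1,000,000
Step 1 — P * SFC * t = 686.4 * 175.8 * 46 = 5550779.52 g
Step 2 — FC (tonnes) = 5550779.52 / 1,000,000 ≈ 5.5508 tonnes (5 s.f.)

5.5508 tonnes


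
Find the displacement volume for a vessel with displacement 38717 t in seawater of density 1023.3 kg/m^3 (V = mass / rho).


Formula: V = mass / rho
Step 1 — convert tonnes to kg: 38717 t * 1000 = 38717000 kg
Step 2 — V = 38717000 / 1023.3 ≈ 37835 m^3 (5 s.f.)

37835 m^3


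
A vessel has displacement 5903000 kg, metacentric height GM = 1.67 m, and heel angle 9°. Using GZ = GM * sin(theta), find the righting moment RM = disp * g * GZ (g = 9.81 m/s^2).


Formula: GZ = GM * sin(theta); RM = disp * g * GZ
Step 1 — GZ = 1.67 * sin(9°) = 1.67 * 0.156434 = 0.261245 m
Step 2 — RM = 5903000 * 9.81 * 0.261245 ≈ 15128000 N·m (5 s.f.)

15128000 N·m


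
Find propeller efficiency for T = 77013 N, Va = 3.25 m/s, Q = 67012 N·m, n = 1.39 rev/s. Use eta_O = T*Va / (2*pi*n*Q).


Formula: eta = T * Va / (2 * pi * n * Q)
Step 1 — numerator = T * Va = 77013 * 3.25 = 250292.25
Step 2 — 2 * pi * n = 2 * pi * 1.39 = 8.733628
Step 3 — denominator = 8.733628 * 67012 = 585257.88
Step 4 — eta = 250292.25 / 585257.88 ≈ 0.42766 (5 s.f.)

0.42766


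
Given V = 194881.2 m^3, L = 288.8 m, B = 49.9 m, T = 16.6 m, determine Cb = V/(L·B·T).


Formula: Cb = V / (L * B * T)
Step 1 — L * B * T = 288.8 * 49.9 * 16.6 = 239224.592 m^3
Step 2 — Cb = 194881.2 / 239224.592 ≈ 0.81464 (5 s.f.)

0.81464


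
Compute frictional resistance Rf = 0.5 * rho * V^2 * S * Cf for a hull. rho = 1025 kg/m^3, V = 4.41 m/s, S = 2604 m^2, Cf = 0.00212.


Formula: Rf = 0.5 * rho * V^2 * S * Cf
Step 1 — V^2 = 4.41^2 = 19.4481
Step 2 — 0.5 * rho * V^2 = 0.5 * 1025 * 19.4481 = 9967.15125
Step 3 — Rf = 9967.15125 * 2604 * 0.00212 ≈ 55023 N (5 s.f.)

55023 N


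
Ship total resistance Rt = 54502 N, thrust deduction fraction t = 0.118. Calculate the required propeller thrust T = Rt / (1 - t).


Formula: T = Rt / (1 - t)
Step 1 — (1 - t) = 1 - 0.118 = 0.882
Step 2 — T = 54502 / 0.882 ≈ 61794 N (5 s.f.)

61794 N


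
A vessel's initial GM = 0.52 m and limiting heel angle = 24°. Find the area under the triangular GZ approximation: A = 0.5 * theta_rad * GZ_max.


Formula: GZ_max = GM * sin(theta); Area = 0.5 * theta_rad * GZ_max
Step 1 — GZ_max = 0.52 * sin(24°) = 0.52 * 0.406737 = 0.211503 m
Step 2 — theta_rad = 24 * pi/180 = 0.418879 rad
Step 3 — Area = 0.5 * 0.418879 * 0.211503 ≈ 0.044297 m·rad (5 s.f.)

0.044297 m·rad


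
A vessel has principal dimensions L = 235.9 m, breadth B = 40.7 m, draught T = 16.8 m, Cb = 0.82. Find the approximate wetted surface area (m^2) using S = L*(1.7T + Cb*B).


Formula: S = 1.7*L*T + V/T with V = Cb*L*B*T, i.e. S = L * (1.7*T + Cb*B)
Step 1 — 1.7*T = 1.7 * 16.8 = 28.56 m
Step 2 — Cb*B = 0.82 * 40.7 = 33.374 m
Step 3 — 1.7*T + Cb*B = 28.56 + 33.374 = 61.934 m
Step 4 — S = 235.9 * 61.934 ≈ 14610 m^2 (5 s.f.)

14610 m^2


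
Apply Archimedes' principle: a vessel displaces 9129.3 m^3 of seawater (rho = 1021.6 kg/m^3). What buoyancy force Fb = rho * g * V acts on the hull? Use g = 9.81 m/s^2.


Formula: Fb = rho * g * V
Substituting: Fb = 1021.6 * 9.81 * 9129.3
Intermediate: 1021.6 * 9.81 = 10021.896
Result: Fb = 10021.896 * 9129.3 ≈ 91493000 N (5 s.f.)

91493000 N


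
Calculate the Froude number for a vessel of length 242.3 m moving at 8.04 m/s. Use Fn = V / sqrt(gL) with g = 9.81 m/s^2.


Formula: Fn = V / sqrt(g * L)
Step 1 — g * L = 9.81 * 242.3 = 2376.963
Step 2 — sqrt(g * L) = sqrt(2376.963) = 48.754108
Step 3 — Fn = 8.04 / 48.754108 ≈ 0.16491 (5 s.f.)

0.16491


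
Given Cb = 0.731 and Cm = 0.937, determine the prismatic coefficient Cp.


Formula: Cp = Cb / Cm
Substituting: Cp = 0.731 / 0.937
Result: Cp ≈ 0.78015 (5 s.f.)

0.78015


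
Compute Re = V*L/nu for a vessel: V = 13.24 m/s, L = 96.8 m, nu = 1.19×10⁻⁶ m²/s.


Formula: Re = V * L / nu
Step 1 — V * L = 13.24 * 96.8 = 1281.632 m^2/s
Step 2 — Re = 1281.632 / 1.19e-6 = 1.08e+09

1.08e+09


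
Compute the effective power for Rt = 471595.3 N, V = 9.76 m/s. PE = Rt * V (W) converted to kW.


Formula: PE = Rt * V / 1000 (kW)
Step 1 — PE (W) = 471595.3 * 9.76 = 4602770.128 W
Step 2 — PE (kW) = 4602770.128 / 1000 ≈ 4602.8 kW (5 s.f.)

4602.8 kW


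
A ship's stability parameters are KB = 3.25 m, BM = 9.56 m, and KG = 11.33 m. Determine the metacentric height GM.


Formula: GM = KB + BM - KG
Step 1 — KM = KB + BM = 3.25 + 9.56 = 12.81 m
Step 2 — GM = KM - KG = 12.81 - 11.33 = 1.48 m

1.48 m


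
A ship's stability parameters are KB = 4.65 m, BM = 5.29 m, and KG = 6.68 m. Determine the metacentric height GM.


Formula: GM = KB + BM - KG
Step 1 — KM = KB + BM = 4.65 + 5.29 = 9.94 m
Step 2 — GM = KM - KG = 9.94 - 6.68 = 3.26 m

3.26 m


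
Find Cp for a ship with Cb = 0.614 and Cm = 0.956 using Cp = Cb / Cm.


Formula: Cp = Cb / Cm
Substituting: Cp = 0.614 / 0.956
Result: Cp ≈ 0.64226 (5 s.f.)

0.64226


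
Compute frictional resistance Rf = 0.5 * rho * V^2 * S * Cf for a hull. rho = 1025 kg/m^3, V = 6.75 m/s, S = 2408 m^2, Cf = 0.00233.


Formula: Rf = 0.5 * rho * V^2 * S * Cf
Step 1 — V^2 = 6.75^2 = 45.5625
Step 2 — 0.5 * rho * V^2 = 0.5 * 1025 * 45.5625 = 23350.78125
Step 3 — Rf = 23350.78125 * 2408 * 0.00233 ≈ 131010 N (5 s.f.)

131010 N


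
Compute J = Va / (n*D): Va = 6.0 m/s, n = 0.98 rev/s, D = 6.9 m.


Formula: J = Va / (n * D)
Step 1 — n * D = 0.98 * 6.9 = 6.762
Step 2 — J = 6.0 / 6.762 ≈ 0.88731 (5 s.f.)

0.88731


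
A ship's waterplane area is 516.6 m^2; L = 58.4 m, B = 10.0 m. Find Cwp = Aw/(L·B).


Formula: Cwp = Aw / (L * B)
Step 1 — L * B = 58.4 * 10.0 = 584.0 m^2
Step 2 — Cwp = 516.6 / 584.0 ≈ 0.88459 (5 s.f.)

0.88459


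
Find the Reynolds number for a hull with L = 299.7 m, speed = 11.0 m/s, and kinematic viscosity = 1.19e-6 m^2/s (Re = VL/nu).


Formula: Re = V * L / nu
Step 1 — V * L = 11.0 * 299.7 = 3296.7 m^2/s
Step 2 — Re = 3296.7 / 1.19e-6 = 2.77e+09

2.77e+09


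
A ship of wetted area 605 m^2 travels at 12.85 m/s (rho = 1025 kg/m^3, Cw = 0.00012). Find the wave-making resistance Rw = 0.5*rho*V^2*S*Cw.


Formula: Rw = 0.5 * rho * V^2 * S * Cw
Step 1 — V^2 = 12.85^2 = 165.1225
Step 2 — 0.5 * rho * V^2 = 0.5 * 1025 * 165.1225 = 84625.28125
Step 3 — Rw = 84625.28125 * 605 * 0.00012 ≈ 6143.8 N (5 s.f.)

6143.8 N


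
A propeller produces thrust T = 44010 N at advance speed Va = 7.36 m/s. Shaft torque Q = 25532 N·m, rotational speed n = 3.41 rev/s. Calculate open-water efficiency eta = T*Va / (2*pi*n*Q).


Formula: eta = T * Va / (2 * pi * n * Q)
Step 1 — numerator = T * Va = 44010 * 7.36 = 323913.6
Step 2 — 2 * pi * n = 2 * pi * 3.41 = 21.425662
Step 3 — denominator = 21.425662 * 25532 = 547040.0
Step 4 — eta = 323913.6 / 547040.0 ≈ 0.59212 (5 s.f.)

0.59212


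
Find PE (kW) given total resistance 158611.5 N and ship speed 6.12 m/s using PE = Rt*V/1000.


Formula: PE = Rt * V / 1000 (kW)
Step 1 — PE (W) = 158611.5 * 6.12 = 970702.38 W
Step 2 — PE (kW) = 970702.38 / 1000 ≈ 970.70 kW (5 s.f.)

970.70 kW


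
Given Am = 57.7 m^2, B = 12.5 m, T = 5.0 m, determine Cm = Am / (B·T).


Formula: Cm = Am / (B * T)
Step 1 — B * T = 12.5 * 5.0 = 62.5 m^2
Step 2 — Cm = 57.7 / 62.5 ≈ 0.92320 (5 s.f.)

0.92320


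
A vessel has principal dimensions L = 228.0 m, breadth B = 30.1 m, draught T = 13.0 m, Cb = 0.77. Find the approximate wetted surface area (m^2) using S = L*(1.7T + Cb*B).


Formula: S = 1.7*L*T + V/T with V = Cb*L*B*T, i.e. S = L * (1.7*T + Cb*B)
Step 1 — 1.7*T = 1.7 * 13.0 = 22.1 m
Step 2 — Cb*B = 0.77 * 30.1 = 23.177 m
Step 3 — 1.7*T + Cb*B = 22.1 + 23.177 = 45.277 m
Step 4 — S = 228.0 * 45.277 ≈ 10323 m^2 (5 s.f.)

10323 m^2


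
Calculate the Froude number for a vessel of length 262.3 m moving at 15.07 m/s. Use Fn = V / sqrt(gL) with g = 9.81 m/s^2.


Formula: Fn = V / sqrt(g * L)
Step 1 — g * L = 9.81 * 262.3 = 2573.163
Step 2 — sqrt(g * L) = sqrt(2573.163) = 50.726354
Step 3 — Fn = 15.07 / 50.726354 ≈ 0.29708 (5 s.f.)

0.29708


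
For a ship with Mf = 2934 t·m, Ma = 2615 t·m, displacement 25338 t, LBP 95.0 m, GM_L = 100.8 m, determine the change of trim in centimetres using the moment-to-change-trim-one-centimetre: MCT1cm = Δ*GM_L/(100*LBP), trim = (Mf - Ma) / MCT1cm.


Formula: net trimming moment = Mf - Ma; MCT1cm = Δ*GM_L/(100*LBP); trim = net moment / MCT1cm
Step 1 — net trimming moment = 2934 - 2615 = 319 t·m
Step 2 — MCT1cm = 25338 * 100.8 / (100 * 95.0) = 268.8495 t·m/cm
Step 3 — trim = 319 / 268.8495 ≈ 1.1865 cm (5 s.f.)

1.1865 cm


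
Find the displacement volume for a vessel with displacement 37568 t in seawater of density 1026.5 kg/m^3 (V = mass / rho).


Formula: V = mass / rho
Step 1 — convert tonnes to kg: 37568 t * 1000 = 37568000 kg
Step 2 — V = 37568000 / 1026.5 ≈ 36598 m^3 (5 s.f.)

36598 m^3


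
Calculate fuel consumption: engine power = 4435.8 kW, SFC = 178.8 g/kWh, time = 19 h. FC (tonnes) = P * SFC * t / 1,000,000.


Formula: FC (tonnes) = P * SFC * t / 1,000,000
Step 1 — P * SFC * t = 4435.8 * 178.8 * 19 = 15069299.76 g
Step 2 — FC (tonnes) = 15069299.76 / 1,000,000 ≈ 15.069 tonnes (5 s.f.)

15.069 tonnes


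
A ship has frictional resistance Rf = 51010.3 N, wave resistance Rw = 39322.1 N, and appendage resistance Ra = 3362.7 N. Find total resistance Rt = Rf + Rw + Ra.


Formula: Rt = Rf + Rw + Ra
Substituting: Rt = 51010.3 + 39322.1 + 3362.7
Result: Rt = 93695.1 N

93695.1 N


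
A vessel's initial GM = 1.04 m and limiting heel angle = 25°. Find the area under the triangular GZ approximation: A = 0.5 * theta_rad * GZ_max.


Formula: GZ_max = GM * sin(theta); Area = 0.5 * theta_rad * GZ_max
Step 1 — GZ_max = 1.04 * sin(25°) = 1.04 * 0.422618 = 0.439523 m
Step 2 — theta_rad = 25 * pi/180 = 0.436332 rad
Step 3 — Area = 0.5 * 0.436332 * 0.439523 ≈ 0.095889 m·rad (5 s.f.)

0.095889 m·rad


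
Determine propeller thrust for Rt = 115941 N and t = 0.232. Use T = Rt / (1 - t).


Formula: T = Rt / (1 - t)
Step 1 — (1 - t) = 1 - 0.232 = 0.768
Step 2 — T = 115941 / 0.768 ≈ 150960 N (5 s.f.)

150960 N


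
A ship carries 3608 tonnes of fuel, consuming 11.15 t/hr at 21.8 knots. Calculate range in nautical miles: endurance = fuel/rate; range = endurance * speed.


Formula: endurance = fuel / rate; range = endurance * speed
Step 1 — endurance = 3608 / 11.15 = 323.5874 hours
Step 2 — range = 323.5874 * 21.8 ≈ 7054.2 nautical miles (5 s.f.)

7054.2 NM


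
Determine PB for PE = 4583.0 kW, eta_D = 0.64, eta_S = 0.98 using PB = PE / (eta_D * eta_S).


Formula: PB = PE / (eta_D * eta_S)
Step 1 — combined efficiency = eta_D * eta_S = 0.64 * 0.98 = 0.6272
Step 2 — PB = 4583.0 / 0.6272 ≈ 7307.1 kW (5 s.f.)

7307.1 kW


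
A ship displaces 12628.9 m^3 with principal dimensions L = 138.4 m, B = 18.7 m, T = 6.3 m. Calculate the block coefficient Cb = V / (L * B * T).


Formula: Cb = V / (L * B * T)
Step 1 — L * B * T = 138.4 * 18.7 * 6.3 = 16304.904 m^3
Step 2 — Cb = 12628.9 / 16304.904 ≈ 0.77455 (5 s.f.)

0.77455


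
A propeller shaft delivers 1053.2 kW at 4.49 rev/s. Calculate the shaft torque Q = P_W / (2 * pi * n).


Formula: Q = P_W / (2 * pi * n)
Step 1 — P_W = 1053.2 kW * 1000 = 1053200.0 W
Step 2 — 2 * pi * n = 2 * pi * 4.49 = 28.211502
Step 3 — Q = 1053200.0 / 28.211502 ≈ 37332 N·m (5 s.f.)

37332 N·m


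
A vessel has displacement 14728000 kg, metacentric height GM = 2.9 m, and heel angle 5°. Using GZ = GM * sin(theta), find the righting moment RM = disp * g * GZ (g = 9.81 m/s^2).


Formula: GZ = GM * sin(theta); RM = disp * g * GZ
Step 1 — GZ = 2.9 * sin(5°) = 2.9 * 0.087156 = 0.252752 m
Step 2 — RM = 14728000 * 9.81 * 0.252752 ≈ 36518000 N·m (5 s.f.)

36518000 N·m


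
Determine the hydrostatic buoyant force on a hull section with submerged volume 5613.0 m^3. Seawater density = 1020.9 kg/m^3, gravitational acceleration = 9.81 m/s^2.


Formula: Fb = rho * g * V
Substituting: Fb = 1020.9 * 9.81 * 5613.0
Intermediate: 1020.9 * 9.81 = 10015.029
Result: Fb = 10015.029 * 5613.0 ≈ 56214000 N (5 s.f.)

56214000 N


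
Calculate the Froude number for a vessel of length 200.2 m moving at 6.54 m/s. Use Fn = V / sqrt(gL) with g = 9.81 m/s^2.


Formula: Fn = V / sqrt(g * L)
Step 1 — g * L = 9.81 * 200.2 = 1963.962
Step 2 — sqrt(g * L) = sqrt(1963.962) = 44.316611
Step 3 — Fn = 6.54 / 44.316611 ≈ 0.14757 (5 s.f.)

0.14757


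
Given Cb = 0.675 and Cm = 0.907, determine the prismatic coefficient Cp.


Formula: Cp = Cb / Cm
Substituting: Cp = 0.675 / 0.907
Result: Cp ≈ 0.74421 (5 s.f.)

0.74421


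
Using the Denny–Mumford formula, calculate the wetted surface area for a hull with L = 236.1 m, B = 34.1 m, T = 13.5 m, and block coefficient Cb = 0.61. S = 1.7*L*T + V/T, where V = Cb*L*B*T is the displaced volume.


Formula: S = 1.7*L*T + V/T with V = Cb*L*B*T, i.e. S = L * (1.7*T + Cb*B)
Step 1 — 1.7*T = 1.7 * 13.5 = 22.95 m
Step 2 — Cb*B = 0.61 * 34.1 = 20.801 m
Step 3 — 1.7*T + Cb*B = 22.95 + 20.801 = 43.751 m
Step 4 — S = 236.1 * 43.751 ≈ 10330 m^2 (5 s.f.)

10330 m^2


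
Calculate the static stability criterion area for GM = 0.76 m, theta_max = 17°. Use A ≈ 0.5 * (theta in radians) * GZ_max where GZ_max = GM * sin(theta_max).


Formula: GZ_max = GM * sin(theta); Area = 0.5 * theta_rad * GZ_max
Step 1 — GZ_max = 0.76 * sin(17°) = 0.76 * 0.292372 = 0.222203 m
Step 2 — theta_rad = 17 * pi/180 = 0.296706 rad
Step 3 — Area = 0.5 * 0.296706 * 0.222203 ≈ 0.032964 m·rad (5 s.f.)

0.032964 m·rad


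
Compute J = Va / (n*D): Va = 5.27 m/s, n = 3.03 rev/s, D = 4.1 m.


Formula: J = Va / (n * D)
Step 1 — n * D = 3.03 * 4.1 = 12.423
Step 2 — J = 5.27 / 12.423 ≈ 0.42421 (5 s.f.)

0.42421


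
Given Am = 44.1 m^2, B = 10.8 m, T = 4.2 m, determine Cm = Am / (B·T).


Formula: Cm = Am / (B * T)
Step 1 — B * T = 10.8 * 4.2 = 45.36 m^2
Step 2 — Cm = 44.1 / 45.36 ≈ 0.97222 (5 s.f.)

0.97222


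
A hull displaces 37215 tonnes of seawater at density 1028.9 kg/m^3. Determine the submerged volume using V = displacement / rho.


Formula: V = mass / rho
Step 1 — convert tonnes to kg: 37215 t * 1000 = 37215000 kg
Step 2 — V = 37215000 / 1028.9 ≈ 36170 m^3 (5 s.f.)

36170 m^3


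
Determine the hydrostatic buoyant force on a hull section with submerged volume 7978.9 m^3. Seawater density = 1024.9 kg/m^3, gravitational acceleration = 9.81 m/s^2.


Formula: Fb = rho * g * V
Substituting: Fb = 1024.9 * 9.81 * 7978.9
Intermediate: 1024.9 * 9.81 = 10054.269
Result: Fb = 10054.269 * 7978.9 ≈ 80222000 N (5 s.f.)

80222000 N


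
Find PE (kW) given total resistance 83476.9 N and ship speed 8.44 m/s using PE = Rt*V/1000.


Formula: PE = Rt * V / 1000 (kW)
Step 1 — PE (W) = 83476.9 * 8.44 = 704545.036 W
Step 2 — PE (kW) = 704545.036 / 1000 ≈ 704.55 kW (5 s.f.)

704.55 kW


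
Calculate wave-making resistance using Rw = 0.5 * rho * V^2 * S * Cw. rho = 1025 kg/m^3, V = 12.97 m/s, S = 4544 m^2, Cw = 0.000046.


Formula: Rw = 0.5 * rho * V^2 * S * Cw
Step 1 — V^2 = 12.97^2 = 168.2209
Step 2 — 0.5 * rho * V^2 = 0.5 * 1025 * 168.2209 = 86213.21125
Step 3 — Rw = 86213.21125 * 4544 * 0.000046 ≈ 18021 N (5 s.f.)

18021 N


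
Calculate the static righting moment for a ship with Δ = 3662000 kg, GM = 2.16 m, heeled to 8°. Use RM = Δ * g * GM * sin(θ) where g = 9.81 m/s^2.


Formula: GZ = GM * sin(theta); RM = disp * g * GZ
Step 1 — GZ = 2.16 * sin(8°) = 2.16 * 0.139173 = 0.300614 m
Step 2 — RM = 3662000 * 9.81 * 0.300614 ≈ 10799000 N·m (5 s.f.)

10799000 N·m


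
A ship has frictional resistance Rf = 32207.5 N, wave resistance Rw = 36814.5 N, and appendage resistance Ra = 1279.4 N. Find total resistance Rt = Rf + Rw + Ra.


Formula: Rt = Rf + Rw + Ra
Substituting: Rt = 32207.5 + 36814.5 + 1279.4
Result: Rt = 70301.4 N

70301.4 N


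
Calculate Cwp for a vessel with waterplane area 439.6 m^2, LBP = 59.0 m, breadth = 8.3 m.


Formula: Cwp = Aw / (L * B)
Step 1 — L * B = 59.0 * 8.3 = 489.7 m^2
Step 2 — Cwp = 439.6 / 489.7 ≈ 0.89769 (5 s.f.)

0.89769


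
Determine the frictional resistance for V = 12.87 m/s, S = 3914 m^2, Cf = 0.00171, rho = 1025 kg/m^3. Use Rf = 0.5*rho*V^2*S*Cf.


Formula: Rf = 0.5 * rho * V^2 * S * Cf
Step 1 — V^2 = 12.87^2 = 165.6369
Step 2 — 0.5 * rho * V^2 = 0.5 * 1025 * 165.6369 = 84888.91125
Step 3 — Rf = 84888.91125 * 3914 * 0.00171 ≈ 568160 N (5 s.f.)

568160 N


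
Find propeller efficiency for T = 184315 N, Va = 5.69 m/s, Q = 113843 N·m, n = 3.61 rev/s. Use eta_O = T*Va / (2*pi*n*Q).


Formula: eta = T * Va / (2 * pi * n * Q)
Step 1 — numerator = T * Va = 184315 * 5.69 = 1048752.35
Step 2 — 2 * pi * n = 2 * pi * 3.61 = 22.682299
Step 3 — denominator = 22.682299 * 113843 = 2582220.97
Step 4 — eta = 1048752.35 / 2582220.97 ≈ 0.40614 (5 s.f.)

0.40614


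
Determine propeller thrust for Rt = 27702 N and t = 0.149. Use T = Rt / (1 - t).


Formula: T = Rt / (1 - t)
Step 1 — (1 - t) = 1 - 0.149 = 0.851
Step 2 — T = 27702 / 0.851 ≈ 32552 N (5 s.f.)

32552 N


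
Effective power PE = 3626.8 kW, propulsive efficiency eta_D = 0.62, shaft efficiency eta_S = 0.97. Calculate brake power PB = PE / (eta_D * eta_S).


Formula: PB = PE / (eta_D * eta_S)
Step 1 — combined efficiency = eta_D * eta_S = 0.62 * 0.97 = 0.6014
Step 2 — PB = 3626.8 / 0.6014 ≈ 6030.6 kW (5 s.f.)

6030.6 kW


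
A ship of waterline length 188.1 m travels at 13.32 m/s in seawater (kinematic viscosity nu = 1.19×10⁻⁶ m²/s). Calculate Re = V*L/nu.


Formula: Re = V * L / nu
Step 1 — V * L = 13.32 * 188.1 = 2505.492 m^2/s
Step 2 — Re = 2505.492 / 1.19e-6 = 2.11e+09

2.11e+09


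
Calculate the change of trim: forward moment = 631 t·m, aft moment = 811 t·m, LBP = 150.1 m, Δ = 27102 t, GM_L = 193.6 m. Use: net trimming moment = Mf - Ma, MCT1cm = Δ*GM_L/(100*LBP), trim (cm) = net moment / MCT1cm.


Formula: net trimming moment = Mf - Ma; MCT1cm = Δ*GM_L/(100*LBP); trim = net moment / MCT1cm
Step 1 — net trimming moment = 631 - 811 = -180 t·m
Step 2 — MCT1cm = 27102 * 193.6 / (100 * 150.1) = 349.5634 t·m/cm
Step 3 — trim = -180 / 349.5634 ≈ -0.51493 cm (5 s.f.)

-0.51493 cm


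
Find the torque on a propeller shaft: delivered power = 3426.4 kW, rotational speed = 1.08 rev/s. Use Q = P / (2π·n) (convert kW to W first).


Formula: Q = P_W / (2 * pi * n)
Step 1 — P_W = 3426.4 kW * 1000 = 3426400.0 W
Step 2 — 2 * pi * n = 2 * pi * 1.08 = 6.78584
Step 3 — Q = 3426400.0 / 6.78584 ≈ 504930 N·m (5 s.f.)

504930 N·m


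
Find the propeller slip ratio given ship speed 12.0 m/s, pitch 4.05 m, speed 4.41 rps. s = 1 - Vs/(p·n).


Formula: s = 1 - Vs / (p * n)
Step 1 — p * n = 4.05 * 4.41 = 17.8605
Step 2 — Vs / (p*n) = 12.0 / 17.8605 = 0.671874 (6 d.p.)
Step 3 — s = 1 - 0.671874 = 0.328126

0.328126


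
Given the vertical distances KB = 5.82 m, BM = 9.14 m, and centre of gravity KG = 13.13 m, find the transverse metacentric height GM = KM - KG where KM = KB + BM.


Formula: GM = KB + BM - KG
Step 1 — KM = KB + BM = 5.82 + 9.14 = 14.96 m
Step 2 — GM = KM - KG = 14.96 - 13.13 = 1.83 m

1.83 m


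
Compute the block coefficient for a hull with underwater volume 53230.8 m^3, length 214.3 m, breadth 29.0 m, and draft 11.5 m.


Formula: Cb = V / (L * B * T)
Step 1 — L * B * T = 214.3 * 29.0 * 11.5 = 71469.05 m^3
Step 2 — Cb = 53230.8 / 71469.05 ≈ 0.74481 (5 s.f.)

0.74481


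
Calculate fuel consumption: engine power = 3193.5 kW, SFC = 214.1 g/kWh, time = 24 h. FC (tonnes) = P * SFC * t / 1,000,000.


Formula: FC (tonnes) = P * SFC * t / 1,000,000
Step 1 — P * SFC * t = 3193.5 * 214.1 * 24 = 16409480.4 g
Step 2 — FC (tonnes) = 16409480.4 / 1,000,000 ≈ 16.409 tonnes (5 s.f.)

16.409 tonnes


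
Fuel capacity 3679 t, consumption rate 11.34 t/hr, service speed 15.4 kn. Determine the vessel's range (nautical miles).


Formula: endurance = fuel / rate; range = endurance * speed
Step 1 — endurance = 3679 / 11.34 = 324.4268 hours
Step 2 — range = 324.4268 * 15.4 ≈ 4996.2 nautical miles (5 s.f.)

4996.2 NM


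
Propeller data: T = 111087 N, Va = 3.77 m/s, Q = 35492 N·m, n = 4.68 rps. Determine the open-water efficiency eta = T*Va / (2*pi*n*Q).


Formula: eta = T * Va / (2 * pi * n * Q)
Step 1 — numerator = T * Va = 111087 * 3.77 = 418797.99
Step 2 — 2 * pi * n = 2 * pi * 4.68 = 29.405307
Step 3 — denominator = 29.405307 * 35492 = 1043653.16
Step 4 — eta = 418797.99 / 1043653.16 ≈ 0.40128 (5 s.f.)

0.40128


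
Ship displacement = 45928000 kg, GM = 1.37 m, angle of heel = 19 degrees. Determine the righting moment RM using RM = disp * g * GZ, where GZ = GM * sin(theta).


Formula: GZ = GM * sin(theta); RM = disp * g * GZ
Step 1 — GZ = 1.37 * sin(19°) = 1.37 * 0.325568 = 0.446028 m
Step 2 — RM = 45928000 * 9.81 * 0.446028 ≈ 200960000 N·m (5 s.f.)

200960000 N·m


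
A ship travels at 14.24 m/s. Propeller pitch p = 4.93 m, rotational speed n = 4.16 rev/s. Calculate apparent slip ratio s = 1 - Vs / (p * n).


Formula: s = 1 - Vs / (p * n)
Step 1 — p * n = 4.93 * 4.16 = 20.5088
Step 2 — Vs / (p*n) = 14.24 / 20.5088 = 0.694336 (6 d.p.)
Step 3 — s = 1 - 0.694336 = 0.305664

0.305664


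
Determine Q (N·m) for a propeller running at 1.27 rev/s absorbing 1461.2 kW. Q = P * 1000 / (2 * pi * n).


Formula: Q = P_W / (2 * pi * n)
Step 1 — P_W = 1461.2 kW * 1000 = 1461200.0 W
Step 2 — 2 * pi * n = 2 * pi * 1.27 = 7.979645
Step 3 — Q = 1461200.0 / 7.979645 ≈ 183120 N·m (5 s.f.)

183120 N·m


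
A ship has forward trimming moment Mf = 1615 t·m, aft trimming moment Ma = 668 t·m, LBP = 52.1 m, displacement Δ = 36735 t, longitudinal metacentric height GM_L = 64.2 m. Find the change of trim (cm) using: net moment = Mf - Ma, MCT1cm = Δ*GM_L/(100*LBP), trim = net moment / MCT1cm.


Formula: net trimming moment = Mf - Ma; MCT1cm = Δ*GM_L/(100*LBP); trim = net moment / MCT1cm
Step 1 — net trimming moment = 1615 - 668 = 947 t·m
Step 2 — MCT1cm = 36735 * 64.2 / (100 * 52.1) = 452.6655 t·m/cm
Step 3 — trim = 947 / 452.6655 ≈ 2.0921 cm (5 s.f.)

2.0921 cm


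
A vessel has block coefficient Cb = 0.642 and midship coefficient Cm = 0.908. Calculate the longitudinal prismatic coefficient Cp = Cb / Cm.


Formula: Cp = Cb / Cm
Substituting: Cp = 0.642 / 0.908
Result: Cp ≈ 0.70705 (5 s.f.)

0.70705


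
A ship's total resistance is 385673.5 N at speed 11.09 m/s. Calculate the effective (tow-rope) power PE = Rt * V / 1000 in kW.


Formula: PE = Rt * V / 1000 (kW)
Step 1 — PE (W) = 385673.5 * 11.09 = 4277119.115 W
Step 2 — PE (kW) = 4277119.115 / 1000 ≈ 4277.1 kW (5 s.f.)

4277.1 kW


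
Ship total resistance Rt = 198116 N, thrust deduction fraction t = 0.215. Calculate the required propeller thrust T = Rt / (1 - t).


Formula: T = Rt / (1 - t)
Step 1 — (1 - t) = 1 - 0.215 = 0.785
Step 2 — T = 198116 / 0.785 ≈ 252380 N (5 s.f.)

252380 N


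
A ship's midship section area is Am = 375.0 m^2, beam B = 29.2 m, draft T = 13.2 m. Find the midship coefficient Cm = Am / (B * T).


Formula: Cm = Am / (B * T)
Step 1 — B * T = 29.2 * 13.2 = 385.44 m^2
Step 2 — Cm = 375.0 / 385.44 ≈ 0.97291 (5 s.f.)

0.97291


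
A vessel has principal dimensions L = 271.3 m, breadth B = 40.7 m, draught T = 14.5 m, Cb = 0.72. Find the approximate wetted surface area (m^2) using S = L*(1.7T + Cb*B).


Formula: S = 1.7*L*T + V/T with V = Cb*L*B*T, i.e. S = L * (1.7*T + Cb*B)
Step 1 — 1.7*T = 1.7 * 14.5 = 24.65 m
Step 2 — Cb*B = 0.72 * 40.7 = 29.304 m
Step 3 — 1.7*T + Cb*B = 24.65 + 29.304 = 53.954 m
Step 4 — S = 271.3 * 53.954 ≈ 14638 m^2 (5 s.f.)

14638 m^2


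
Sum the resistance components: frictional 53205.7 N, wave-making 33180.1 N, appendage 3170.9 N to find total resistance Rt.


Formula: Rt = Rf + Rw + Ra
Substituting: Rt = 53205.7 + 33180.1 + 3170.9
Result: Rt = 89556.7 N

89556.7 N


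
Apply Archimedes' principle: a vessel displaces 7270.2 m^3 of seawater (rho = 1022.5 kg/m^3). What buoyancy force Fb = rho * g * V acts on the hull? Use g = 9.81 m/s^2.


Formula: Fb = rho * g * V
Substituting: Fb = 1022.5 * 9.81 * 7270.2
Intermediate: 1022.5 * 9.81 = 10030.725
Result: Fb = 10030.725 * 7270.2 ≈ 72925000 N (5 s.f.)

72925000 N


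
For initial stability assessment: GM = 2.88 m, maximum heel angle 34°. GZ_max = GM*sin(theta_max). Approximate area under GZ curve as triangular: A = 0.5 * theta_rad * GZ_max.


Formula: GZ_max = GM * sin(theta); Area = 0.5 * theta_rad * GZ_max
Step 1 — GZ_max = 2.88 * sin(34°) = 2.88 * 0.559193 = 1.610476 m
Step 2 — theta_rad = 34 * pi/180 = 0.593412 rad
Step 3 — Area = 0.5 * 0.593412 * 1.610476 ≈ 0.47784 m·rad (5 s.f.)

0.47784 m·rad


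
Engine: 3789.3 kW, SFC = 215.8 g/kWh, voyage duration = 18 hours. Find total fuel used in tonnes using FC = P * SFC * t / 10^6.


Formula: FC (tonnes) = P * SFC * t / 1,000,000
Step 1 — P * SFC * t = 3789.3 * 215.8 * 18 = 14719156.92 g
Step 2 — FC (tonnes) = 14719156.92 / 1,000,000 ≈ 14.719 tonnes (5 s.f.)

14.719 tonnes


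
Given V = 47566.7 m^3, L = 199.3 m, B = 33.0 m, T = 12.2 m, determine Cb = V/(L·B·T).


Formula: Cb = V / (L * B * T)
Step 1 — L * B * T = 199.3 * 33.0 * 12.2 = 80238.18 m^3
Step 2 — Cb = 47566.7 / 80238.18 ≈ 0.59282 (5 s.f.)

0.59282


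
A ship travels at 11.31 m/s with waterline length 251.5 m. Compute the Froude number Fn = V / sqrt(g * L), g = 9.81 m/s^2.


Formula: Fn = V / sqrt(g * L)
Step 1 — g * L = 9.81 * 251.5 = 2467.215
Step 2 — sqrt(g * L) = sqrt(2467.215) = 49.671068
Step 3 — Fn = 11.31 / 49.671068 ≈ 0.22770 (5 s.f.)

0.22770


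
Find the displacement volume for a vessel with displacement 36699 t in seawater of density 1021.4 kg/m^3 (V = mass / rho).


Formula: V = mass / rho
Step 1 — convert tonnes to kg: 36699 t * 1000 = 36699000 kg
Step 2 — V = 36699000 / 1021.4 ≈ 35930 m^3 (5 s.f.)

35930 m^3


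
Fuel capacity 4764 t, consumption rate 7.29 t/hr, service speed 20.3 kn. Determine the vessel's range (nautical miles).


Formula: endurance = fuel / rate; range = endurance * speed
Step 1 — endurance = 4764 / 7.29 = 653.4979 hours
Step 2 — range = 653.4979 * 20.3 ≈ 13266 nautical miles (5 s.f.)

13266 NM


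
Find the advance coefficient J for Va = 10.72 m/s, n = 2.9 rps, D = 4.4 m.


Formula: J = Va / (n * D)
Step 1 — n * D = 2.9 * 4.4 = 12.76
Step 2 — J = 10.72 / 12.76 ≈ 0.84013 (5 s.f.)

0.84013


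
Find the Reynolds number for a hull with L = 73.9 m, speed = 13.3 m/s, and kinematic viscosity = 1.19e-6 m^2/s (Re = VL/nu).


Formula: Re = V * L / nu
Step 1 — V * L = 13.3 * 73.9 = 982.87 m^2/s
Step 2 — Re = 982.87 / 1.19e-6 = 8.26e+08

8.26e+08


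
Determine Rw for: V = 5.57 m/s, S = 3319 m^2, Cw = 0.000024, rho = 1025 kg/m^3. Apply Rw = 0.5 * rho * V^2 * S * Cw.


Formula: Rw = 0.5 * rho * V^2 * S * Cw
Step 1 — V^2 = 5.57^2 = 31.0249
Step 2 — 0.5 * rho * V^2 = 0.5 * 1025 * 31.0249 = 15900.26125
Step 3 — Rw = 15900.26125 * 3319 * 0.000024 ≈ 1266.6 N (5 s.f.)

1266.6 N


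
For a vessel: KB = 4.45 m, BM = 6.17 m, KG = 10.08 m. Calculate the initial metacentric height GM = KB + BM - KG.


Formula: GM = KB + BM - KG
Step 1 — KM = KB + BM = 4.45 + 6.17 = 10.62 m
Step 2 — GM = KM - KG = 10.62 - 10.08 = 0.54 m

0.54 m


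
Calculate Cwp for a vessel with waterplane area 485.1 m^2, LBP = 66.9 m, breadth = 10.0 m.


Formula: Cwp = Aw / (L * B)
Step 1 — L * B = 66.9 * 10.0 = 669.0 m^2
Step 2 — Cwp = 485.1 / 669.0 ≈ 0.72511 (5 s.f.)

0.72511


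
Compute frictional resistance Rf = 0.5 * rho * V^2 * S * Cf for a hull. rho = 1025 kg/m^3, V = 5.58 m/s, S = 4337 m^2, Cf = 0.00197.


Formula: Rf = 0.5 * rho * V^2 * S * Cf
Step 1 — V^2 = 5.58^2 = 31.1364
Step 2 — 0.5 * rho * V^2 = 0.5 * 1025 * 31.1364 = 15957.405
Step 3 — Rf = 15957.405 * 4337 * 0.00197 ≈ 136340 N (5 s.f.)

136340 N


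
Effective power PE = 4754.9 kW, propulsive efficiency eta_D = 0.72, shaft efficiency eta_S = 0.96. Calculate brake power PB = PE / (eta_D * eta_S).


Formula: PB = PE / (eta_D * eta_S)
Step 1 — combined efficiency = eta_D * eta_S = 0.72 * 0.96 = 0.6912
Step 2 — PB = 4754.9 / 0.6912 ≈ 6879.2 kW (5 s.f.)

6879.2 kW


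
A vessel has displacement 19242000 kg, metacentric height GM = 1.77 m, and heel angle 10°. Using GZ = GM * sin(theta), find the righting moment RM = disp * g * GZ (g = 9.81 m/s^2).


Formula: GZ = GM * sin(theta); RM = disp * g * GZ
Step 1 — GZ = 1.77 * sin(10°) = 1.77 * 0.173648 = 0.307357 m
Step 2 — RM = 19242000 * 9.81 * 0.307357 ≈ 58018000 N·m (5 s.f.)

58018000 N·m


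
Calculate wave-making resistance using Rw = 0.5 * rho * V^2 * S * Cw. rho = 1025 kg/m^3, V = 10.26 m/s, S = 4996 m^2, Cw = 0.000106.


Formula: Rw = 0.5 * rho * V^2 * S * Cw
Step 1 — V^2 = 10.26^2 = 105.2676
Step 2 — 0.5 * rho * V^2 = 0.5 * 1025 * 105.2676 = 53949.645
Step 3 — Rw = 53949.645 * 4996 * 0.000106 ≈ 28570 N (5 s.f.)

28570 N


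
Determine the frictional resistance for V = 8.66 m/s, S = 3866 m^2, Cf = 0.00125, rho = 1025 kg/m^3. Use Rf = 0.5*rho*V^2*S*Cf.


Formula: Rf = 0.5 * rho * V^2 * S * Cf
Step 1 — V^2 = 8.66^2 = 74.9956
Step 2 — 0.5 * rho * V^2 = 0.5 * 1025 * 74.9956 = 38435.245
Step 3 — Rf = 38435.245 * 3866 * 0.00125 ≈ 185740 N (5 s.f.)

185740 N


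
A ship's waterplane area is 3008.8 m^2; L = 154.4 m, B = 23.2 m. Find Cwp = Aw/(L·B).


Formula: Cwp = Aw / (L * B)
Step 1 — L * B = 154.4 * 23.2 = 3582.08 m^2
Step 2 — Cwp = 3008.8 / 3582.08 ≈ 0.83996 (5 s.f.)

0.83996


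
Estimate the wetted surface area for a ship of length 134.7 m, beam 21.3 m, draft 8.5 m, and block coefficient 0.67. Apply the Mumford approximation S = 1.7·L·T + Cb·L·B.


Formula: S = 1.7*L*T + V/T with V = Cb*L*B*T, i.e. S = L * (1.7*T + Cb*B)
Step 1 — 1.7*T = 1.7 * 8.5 = 14.45 m
Step 2 — Cb*B = 0.67 * 21.3 = 14.271 m
Step 3 — 1.7*T + Cb*B = 14.45 + 14.271 = 28.721 m
Step 4 — S = 134.7 * 28.721 ≈ 3868.7 m^2 (5 s.f.)

3868.7 m^2


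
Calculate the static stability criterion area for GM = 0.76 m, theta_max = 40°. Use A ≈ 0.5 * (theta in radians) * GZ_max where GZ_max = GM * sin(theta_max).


Formula: GZ_max = GM * sin(theta); Area = 0.5 * theta_rad * GZ_max
Step 1 — GZ_max = 0.76 * sin(40°) = 0.76 * 0.642788 = 0.488519 m
Step 2 — theta_rad = 40 * pi/180 = 0.698132 rad
Step 3 — Area = 0.5 * 0.698132 * 0.488519 ≈ 0.17053 m·rad (5 s.f.)

0.17053 m·rad


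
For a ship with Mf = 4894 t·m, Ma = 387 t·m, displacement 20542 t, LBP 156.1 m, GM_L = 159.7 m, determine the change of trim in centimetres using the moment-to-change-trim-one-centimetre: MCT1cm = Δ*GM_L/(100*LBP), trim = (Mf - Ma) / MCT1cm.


Formula: net trimming moment = Mf - Ma; MCT1cm = Δ*GM_L/(100*LBP); trim = net moment / MCT1cm
Step 1 — net trimming moment = 4894 - 387 = 4507 t·m
Step 2 — MCT1cm = 20542 * 159.7 / (100 * 156.1) = 210.1574 t·m/cm
Step 3 — trim = 4507 / 210.1574 ≈ 21.446 cm (5 s.f.)

21.446 cm


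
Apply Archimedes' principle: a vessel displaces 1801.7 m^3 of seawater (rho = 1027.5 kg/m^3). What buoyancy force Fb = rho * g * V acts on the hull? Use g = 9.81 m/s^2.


Formula: Fb = rho * g * V
Substituting: Fb = 1027.5 * 9.81 * 1801.7
Intermediate: 1027.5 * 9.81 = 10079.775
Result: Fb = 10079.775 * 1801.7 ≈ 18161000 N (5 s.f.)

18161000 N


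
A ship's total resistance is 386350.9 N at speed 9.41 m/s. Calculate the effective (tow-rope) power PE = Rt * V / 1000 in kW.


Formula: PE = Rt * V / 1000 (kW)
Step 1 — PE (W) = 386350.9 * 9.41 = 3635561.969 W
Step 2 — PE (kW) = 3635561.969 / 1000 ≈ 3635.6 kW (5 s.f.)

3635.6 kW


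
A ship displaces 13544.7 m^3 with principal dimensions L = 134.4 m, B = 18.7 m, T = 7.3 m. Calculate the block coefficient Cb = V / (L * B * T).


Formula: Cb = V / (L * B * T)
Step 1 — L * B * T = 134.4 * 18.7 * 7.3 = 18346.944 m^3
Step 2 — Cb = 13544.7 / 18346.944 ≈ 0.73825 (5 s.f.)

0.73825


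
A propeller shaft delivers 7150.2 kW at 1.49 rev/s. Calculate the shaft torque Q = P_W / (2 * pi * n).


Formula: Q = P_W / (2 * pi * n)
Step 1 — P_W = 7150.2 kW * 1000 = 7150200.0 W
Step 2 — 2 * pi * n = 2 * pi * 1.49 = 9.361946
Step 3 — Q = 7150200.0 / 9.361946 ≈ 763750 N·m (5 s.f.)

763750 N·m


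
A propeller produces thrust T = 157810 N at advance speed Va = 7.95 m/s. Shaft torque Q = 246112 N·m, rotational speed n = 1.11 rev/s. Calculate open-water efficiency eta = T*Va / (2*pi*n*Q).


Formula: eta = T * Va / (2 * pi * n * Q)
Step 1 — numerator = T * Va = 157810 * 7.95 = 1254589.5
Step 2 — 2 * pi * n = 2 * pi * 1.11 = 6.974336
Step 3 — denominator = 6.974336 * 246112 = 1716467.78
Step 4 — eta = 1254589.5 / 1716467.78 ≈ 0.73091 (5 s.f.)

0.73091


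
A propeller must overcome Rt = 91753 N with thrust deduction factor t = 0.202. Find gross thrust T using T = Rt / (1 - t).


Formula: T = Rt / (1 - t)
Step 1 — (1 - t) = 1 - 0.202 = 0.798
Step 2 — T = 91753 / 0.798 ≈ 114980 N (5 s.f.)

114980 N


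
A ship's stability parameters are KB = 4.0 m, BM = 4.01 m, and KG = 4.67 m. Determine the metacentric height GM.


Formula: GM = KB + BM - KG
Step 1 — KM = KB + BM = 4.0 + 4.01 = 8.01 m
Step 2 — GM = KM - KG = 8.01 - 4.67 = 3.34 m

3.34 m


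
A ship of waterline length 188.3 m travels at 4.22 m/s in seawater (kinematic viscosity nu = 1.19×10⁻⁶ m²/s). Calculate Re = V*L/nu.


Formula: Re = V * L / nu
Step 1 — V * L = 4.22 * 188.3 = 794.626 m^2/s
Step 2 — Re = 794.626 / 1.19e-6 = 6.68e+08

6.68e+08


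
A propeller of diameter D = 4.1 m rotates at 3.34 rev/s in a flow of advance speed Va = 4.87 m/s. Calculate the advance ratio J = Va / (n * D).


Formula: J = Va / (n * D)
Step 1 — n * D = 3.34 * 4.1 = 13.694
Step 2 — J = 4.87 / 13.694 ≈ 0.35563 (5 s.f.)

0.35563


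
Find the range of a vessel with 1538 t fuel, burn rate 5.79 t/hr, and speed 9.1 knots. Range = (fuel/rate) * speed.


Formula: endurance = fuel / rate; range = endurance * speed
Step 1 — endurance = 1538 / 5.79 = 265.6304 hours
Step 2 — range = 265.6304 * 9.1 ≈ 2417.2 nautical miles (5 s.f.)

2417.2 NM


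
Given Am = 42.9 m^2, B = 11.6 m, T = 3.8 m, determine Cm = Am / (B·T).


Formula: Cm = Am / (B * T)
Step 1 — B * T = 11.6 * 3.8 = 44.08 m^2
Step 2 — Cm = 42.9 / 44.08 ≈ 0.97323 (5 s.f.)

0.97323


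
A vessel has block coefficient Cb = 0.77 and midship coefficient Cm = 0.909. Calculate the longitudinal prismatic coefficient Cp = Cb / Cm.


Formula: Cp = Cb / Cm
Substituting: Cp = 0.77 / 0.909
Result: Cp ≈ 0.84708 (5 s.f.)

0.84708


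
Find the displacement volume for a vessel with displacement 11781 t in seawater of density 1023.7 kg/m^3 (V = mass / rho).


Formula: V = mass / rho
Step 1 — convert tonnes to kg: 11781 t * 1000 = 11781000 kg
Step 2 — V = 11781000 / 1023.7 ≈ 11508 m^3 (5 s.f.)

11508 m^3


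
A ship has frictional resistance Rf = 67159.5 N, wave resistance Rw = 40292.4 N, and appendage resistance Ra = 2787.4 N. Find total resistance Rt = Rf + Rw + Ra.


Formula: Rt = Rf + Rw + Ra
Substituting: Rt = 67159.5 + 40292.4 + 2787.4
Result: Rt = 110239.3 N

110239.3 N


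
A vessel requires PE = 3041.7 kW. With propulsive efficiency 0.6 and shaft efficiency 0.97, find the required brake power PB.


Formula: PB = PE / (eta_D * eta_S)
Step 1 — combined efficiency = eta_D * eta_S = 0.6 * 0.97 = 0.582
Step 2 — PB = 3041.7 / 0.582 ≈ 5226.3 kW (5 s.f.)

5226.3 kW


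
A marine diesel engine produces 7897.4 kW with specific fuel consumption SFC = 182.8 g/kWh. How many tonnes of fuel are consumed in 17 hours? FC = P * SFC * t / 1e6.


Formula: FC (tonnes) = P * SFC * t / 1,000,000
Step 1 — P * SFC * t = 7897.4 * 182.8 * 17 = 24541960.24 g
Step 2 — FC (tonnes) = 24541960.24 / 1,000,000 ≈ 24.542 tonnes (5 s.f.)

24.542 tonnes


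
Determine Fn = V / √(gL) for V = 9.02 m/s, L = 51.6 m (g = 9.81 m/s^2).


Formula: Fn = V / sqrt(g * L)
Step 1 — g * L = 9.81 * 51.6 = 506.196
Step 2 — sqrt(g * L) = sqrt(506.196) = 22.4988
Step 3 — Fn = 9.02 / 22.4988 ≈ 0.40091 (5 s.f.)

0.40091


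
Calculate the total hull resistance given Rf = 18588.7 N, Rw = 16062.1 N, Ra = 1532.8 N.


Formula: Rt = Rf + Rw + Ra
Substituting: Rt = 18588.7 + 16062.1 + 1532.8
Result: Rt = 36183.6 N

36183.6 N


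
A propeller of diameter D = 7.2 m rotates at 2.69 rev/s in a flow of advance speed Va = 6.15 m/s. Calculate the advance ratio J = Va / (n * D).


Formula: J = Va / (n * D)
Step 1 — n * D = 2.69 * 7.2 = 19.368
Step 2 — J = 6.15 / 19.368 ≈ 0.31753 (5 s.f.)

0.31753
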